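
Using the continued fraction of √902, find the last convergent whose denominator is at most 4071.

54090/1801

√902 = [30; 30, 60, …] (period length 2).
Convergents:
  p_0/q_0 = 30/1
  p_1/q_1 = 901/30
  p_2/q_2 = 54090/1801
  p_3/q_3 = 1623601/54060
q_2 = 1801 ≤ 4071 < 54060 = q_3, so the answer is 54090/1801.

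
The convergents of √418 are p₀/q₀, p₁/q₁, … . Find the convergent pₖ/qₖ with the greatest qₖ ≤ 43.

184/9

√418 = [20; 2, 4, 20, 4, 2, 40, …] (period length 6).
Convergents:
  p_0/q_0 = 20/1
  p_1/q_1 = 41/2
  p_2/q_2 = 184/9
  p_3/q_3 = 3721/182
q_2 = 9 ≤ 43 < 182 = q_3, so the answer is 184/9.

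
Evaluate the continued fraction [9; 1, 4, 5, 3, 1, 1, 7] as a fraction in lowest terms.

14250/1453

Fold from the inside: start with 7/1.
  1 + 1/7 = 8/7
  1 + 7/8 = 15/8
  3 + 8/15 = 53/15
  5 + 15/53 = 280/53
  4 + 53/280 = 1173/280
  1 + 280/1173 = 1453/1173
  9 + 1173/1453 = 14250/1453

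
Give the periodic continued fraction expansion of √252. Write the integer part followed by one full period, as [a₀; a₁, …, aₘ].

a₀ = ⌊√252⌋ = 15.
With m₀=0, d₀=1 and mₖ₊₁ = dₖaₖ − mₖ, dₖ₊₁ = (n − mₖ₊₁²)/dₖ, aₖ₊₁ = ⌊(a₀+mₖ₊₁)/dₖ₊₁⌋:
  k=1: m=15, d=27, a=1
  k=2: m=12, d=4, a=6
  k=3: m=12, d=27, a=1
  k=4: m=15, d=1, a=30
d=1 and a=2a₀=30 at k=4, so the next step gives (m, d) = (15, 27) again — its k=1 value — and the period has length 4.

[15; 1, 6, 1, 30]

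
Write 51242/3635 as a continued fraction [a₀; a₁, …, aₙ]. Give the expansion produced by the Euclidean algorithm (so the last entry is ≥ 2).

[14; 10, 3, 16, 2, 3]

51242 = 14*3635 + 352
3635 = 10*352 + 115
352 = 3*115 + 7
115 = 16*7 + 3
7 = 2*3 + 1
3 = 3*1 + 0  (stop)
So 51242/3635 = [14; 10, 3, 16, 2, 3].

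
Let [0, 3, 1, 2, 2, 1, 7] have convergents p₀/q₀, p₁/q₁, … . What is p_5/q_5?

10/37

Using pₖ = aₖpₖ₋₁ + pₖ₋₂, qₖ = aₖqₖ₋₁ + qₖ₋₂ (with p₋₁=1, p₋₂=0, q₋₁=0, q₋₂=1):
  k=0: a=0, p=0, q=1
  k=1: a=3, p=1, q=3
  k=2: a=1, p=1, q=4
  k=3: a=2, p=3, q=11
  k=4: a=2, p=7, q=26
  k=5: a=1, p=10, q=37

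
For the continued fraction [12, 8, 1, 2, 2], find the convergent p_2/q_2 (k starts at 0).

Using pₖ = aₖpₖ₋₁ + pₖ₋₂, qₖ = aₖqₖ₋₁ + qₖ₋₂ (with p₋₁=1, p₋₂=0, q₋₁=0, q₋₂=1):
  k=0: a=12, p=12, q=1
  k=1: a=8, p=97, q=8
  k=2: a=1, p=109, q=9

109/9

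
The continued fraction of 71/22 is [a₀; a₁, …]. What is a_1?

71 = 3·22 + 5   →  a_0 = 3
22 = 4·5 + 2   →  a_1 = 4

4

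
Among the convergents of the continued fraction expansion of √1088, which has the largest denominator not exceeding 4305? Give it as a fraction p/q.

141472/4289

√1088 = [32; 1, 64, …] (period length 2).
Convergents:
  p_0/q_0 = 32/1
  p_1/q_1 = 33/1
  p_2/q_2 = 2144/65
  p_3/q_3 = 2177/66
  p_4/q_4 = 141472/4289
  p_5/q_5 = 143649/4355
q_4 = 4289 ≤ 4305 < 4355 = q_5, so the answer is 141472/4289.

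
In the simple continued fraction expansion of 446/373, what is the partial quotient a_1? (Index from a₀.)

446 = 1·373 + 73   →  a_0 = 1
373 = 5·73 + 8   →  a_1 = 5

5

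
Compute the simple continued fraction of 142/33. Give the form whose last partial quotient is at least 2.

[4; 3, 3, 3]

142 = 4·33 + 10
33 = 3·10 + 3
10 = 3·3 + 1
3 = 3·1 + 0  (stop)
So 142/33 = [4; 3, 3, 3].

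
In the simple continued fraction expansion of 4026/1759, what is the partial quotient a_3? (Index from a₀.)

6

4026 = 2·1759 + 508   →  a_0 = 2
1759 = 3·508 + 235   →  a_1 = 3
508 = 2·235 + 38   →  a_2 = 2
235 = 6·38 + 7   →  a_3 = 6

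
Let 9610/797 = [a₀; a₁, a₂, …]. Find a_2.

9610 = 12·797 + 46   →  a_0 = 12
797 = 17·46 + 15   →  a_1 = 17
46 = 3·15 + 1   →  a_2 = 3

3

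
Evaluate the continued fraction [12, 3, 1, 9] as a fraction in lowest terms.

478/39

Fold from the inside: start with 9/1.
  1 + 1/9 = 10/9
  3 + 9/10 = 39/10
  12 + 10/39 = 478/39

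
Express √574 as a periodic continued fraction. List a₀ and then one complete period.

a₀ = ⌊√574⌋ = 23.
With m₀=0, d₀=1 and mₖ₊₁ = dₖaₖ − mₖ, dₖ₊₁ = (n − mₖ₊₁²)/dₖ, aₖ₊₁ = ⌊(a₀+mₖ₊₁)/dₖ₊₁⌋:
  k=1: m=23, d=45, a=1
  k=2: m=22, d=2, a=22
  k=3: m=22, d=45, a=1
  k=4: m=23, d=1, a=46
d=1 and a=2a₀=46 at k=4, so the next step gives (m, d) = (23, 45) again — its k=1 value — and the period has length 4.

[23; 1, 22, 1, 46]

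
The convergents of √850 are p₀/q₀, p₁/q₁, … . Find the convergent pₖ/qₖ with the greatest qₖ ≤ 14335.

142421/4885

√850 = [29; 6, 2, 6, 58, …] (period length 4).
Convergents:
  p_0/q_0 = 29/1
  p_1/q_1 = 175/6
  p_2/q_2 = 379/13
  p_3/q_3 = 2449/84
  p_4/q_4 = 142421/4885
  p_5/q_5 = 856975/29394
q_4 = 4885 ≤ 14335 < 29394 = q_5, so the answer is 142421/4885.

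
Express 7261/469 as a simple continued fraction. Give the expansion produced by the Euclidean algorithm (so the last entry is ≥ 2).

7261 = 15*469 + 226
469 = 2*226 + 17
226 = 13*17 + 5
17 = 3*5 + 2
5 = 2*2 + 1
2 = 2*1 + 0  (stop)
So 7261/469 = [15; 2, 13, 3, 2, 2].

[15; 2, 13, 3, 2, 2]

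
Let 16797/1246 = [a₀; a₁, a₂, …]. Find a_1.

2

16797 = 13·1246 + 599   →  a_0 = 13
1246 = 2·599 + 48   →  a_1 = 2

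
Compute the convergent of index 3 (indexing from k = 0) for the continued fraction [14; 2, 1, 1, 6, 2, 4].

72/5

Using pₖ = aₖpₖ₋₁ + pₖ₋₂, qₖ = aₖqₖ₋₁ + qₖ₋₂ (with p₋₁=1, p₋₂=0, q₋₁=0, q₋₂=1):
  k=0: a=14, p=14, q=1
  k=1: a=2, p=29, q=2
  k=2: a=1, p=43, q=3
  k=3: a=1, p=72, q=5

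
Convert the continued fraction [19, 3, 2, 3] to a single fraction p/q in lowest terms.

Fold from the inside: start with 3/1.
  2 + 1/3 = 7/3
  3 + 3/7 = 24/7
  19 + 7/24 = 463/24

463/24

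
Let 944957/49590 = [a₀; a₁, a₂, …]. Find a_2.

944957 = 19·49590 + 2747   →  a_0 = 19
49590 = 18·2747 + 144   →  a_1 = 18
2747 = 19·144 + 11   →  a_2 = 19

19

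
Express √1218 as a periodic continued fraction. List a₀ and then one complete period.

a₀ = ⌊√1218⌋ = 34.
With m₀=0, d₀=1 and mₖ₊₁ = dₖaₖ − mₖ, dₖ₊₁ = (n − mₖ₊₁²)/dₖ, aₖ₊₁ = ⌊(a₀+mₖ₊₁)/dₖ₊₁⌋:
  k=1: m=34, d=62, a=1
  k=2: m=28, d=7, a=8
  k=3: m=28, d=62, a=1
  k=4: m=34, d=1, a=68
d=1 and a=2a₀=68 at k=4, so the next step gives (m, d) = (34, 62) again — its k=1 value — and the period has length 4.

[34; 1, 8, 1, 68]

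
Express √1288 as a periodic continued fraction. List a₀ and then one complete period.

[35; 1, 7, 1, 70]

a₀ = ⌊√1288⌋ = 35.
With m₀=0, d₀=1 and mₖ₊₁ = dₖaₖ − mₖ, dₖ₊₁ = (n − mₖ₊₁²)/dₖ, aₖ₊₁ = ⌊(a₀+mₖ₊₁)/dₖ₊₁⌋:
  k=1: m=35, d=63, a=1
  k=2: m=28, d=8, a=7
  k=3: m=28, d=63, a=1
  k=4: m=35, d=1, a=70
d=1 and a=2a₀=70 at k=4, so the next step gives (m, d) = (35, 63) again — its k=1 value — and the period has length 4.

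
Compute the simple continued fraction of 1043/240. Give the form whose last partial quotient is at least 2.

1043 = 4*240 + 83
240 = 2*83 + 74
83 = 1*74 + 9
74 = 8*9 + 2
9 = 4*2 + 1
2 = 2*1 + 0  (stop)
So 1043/240 = [4; 2, 1, 8, 4, 2].

[4; 2, 1, 8, 4, 2]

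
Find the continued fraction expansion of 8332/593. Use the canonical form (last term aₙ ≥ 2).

[14; 19, 1, 3, 3, 2]

8332 = 14×593 + 30
593 = 19×30 + 23
30 = 1×23 + 7
23 = 3×7 + 2
7 = 3×2 + 1
2 = 2×1 + 0  (stop)
So 8332/593 = [14; 19, 1, 3, 3, 2].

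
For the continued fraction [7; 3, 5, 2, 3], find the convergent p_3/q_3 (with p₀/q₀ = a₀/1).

Using pₖ = aₖpₖ₋₁ + pₖ₋₂, qₖ = aₖqₖ₋₁ + qₖ₋₂ (with p₋₁=1, p₋₂=0, q₋₁=0, q₋₂=1):
  k=0: a=7, p=7, q=1
  k=1: a=3, p=22, q=3
  k=2: a=5, p=117, q=16
  k=3: a=2, p=256, q=35

256/35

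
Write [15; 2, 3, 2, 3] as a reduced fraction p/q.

849/55

Fold from the inside: start with 3/1.
  2 + 1/3 = 7/3
  3 + 3/7 = 24/7
  2 + 7/24 = 55/24
  15 + 24/55 = 849/55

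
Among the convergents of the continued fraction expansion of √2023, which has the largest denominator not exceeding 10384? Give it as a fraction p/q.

√2023 = [44; 1, 43, 1, 88, …] (period length 4).
Convergents:
  p_0/q_0 = 44/1
  p_1/q_1 = 45/1
  p_2/q_2 = 1979/44
  p_3/q_3 = 2024/45
  p_4/q_4 = 180091/4004
  p_5/q_5 = 182115/4049
  p_6/q_6 = 8011036/178111
q_5 = 4049 ≤ 10384 < 178111 = q_6, so the answer is 182115/4049.

182115/4049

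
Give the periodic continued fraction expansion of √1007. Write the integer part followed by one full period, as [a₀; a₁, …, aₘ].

a₀ = ⌊√1007⌋ = 31.

[31; 1, 2, 1, 2, 1, 62]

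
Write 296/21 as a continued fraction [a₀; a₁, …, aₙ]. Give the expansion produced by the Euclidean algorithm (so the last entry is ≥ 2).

296 = 14·21 + 2
21 = 10·2 + 1
2 = 2·1 + 0  (stop)
So 296/21 = [14; 10, 2].

[14; 10, 2]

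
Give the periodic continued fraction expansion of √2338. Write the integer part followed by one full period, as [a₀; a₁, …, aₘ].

[48; 2, 1, 5, 48, 5, 1, 2, 96]

a₀ = ⌊√2338⌋ = 48.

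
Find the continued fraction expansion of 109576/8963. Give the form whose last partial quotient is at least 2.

[12; 4, 2, 3, 2, 10, 12]

109576 = 12*8963 + 2020
8963 = 4*2020 + 883
2020 = 2*883 + 254
883 = 3*254 + 121
254 = 2*121 + 12
121 = 10*12 + 1
12 = 12*1 + 0  (stop)
So 109576/8963 = [12; 4, 2, 3, 2, 10, 12].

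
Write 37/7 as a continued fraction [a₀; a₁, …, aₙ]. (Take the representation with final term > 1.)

[5; 3, 2]

37 = 5·7 + 2
7 = 3·2 + 1
2 = 2·1 + 0  (stop)
So 37/7 = [5; 3, 2].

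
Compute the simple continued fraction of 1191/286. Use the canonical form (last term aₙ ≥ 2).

[4; 6, 11, 1, 3]

1191 = 4×286 + 47
286 = 6×47 + 4
47 = 11×4 + 3
4 = 1×3 + 1
3 = 3×1 + 0  (stop)
So 1191/286 = [4; 6, 11, 1, 3].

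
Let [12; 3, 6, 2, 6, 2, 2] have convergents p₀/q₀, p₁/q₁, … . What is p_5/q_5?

7033/571

Using pₖ = aₖpₖ₋₁ + pₖ₋₂, qₖ = aₖqₖ₋₁ + qₖ₋₂ (with p₋₁=1, p₋₂=0, q₋₁=0, q₋₂=1):
  k=0: a=12, p=12, q=1
  k=1: a=3, p=37, q=3
  k=2: a=6, p=234, q=19
  k=3: a=2, p=505, q=41
  k=4: a=6, p=3264, q=265
  k=5: a=2, p=7033, q=571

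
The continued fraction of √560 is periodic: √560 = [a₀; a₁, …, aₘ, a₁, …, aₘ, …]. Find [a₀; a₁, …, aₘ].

a₀ = ⌊√560⌋ = 23.
With m₀=0, d₀=1 and mₖ₊₁ = dₖaₖ − mₖ, dₖ₊₁ = (n − mₖ₊₁²)/dₖ, aₖ₊₁ = ⌊(a₀+mₖ₊₁)/dₖ₊₁⌋:
  k=1: m=23, d=31, a=1
  k=2: m=8, d=16, a=1
  k=3: m=8, d=31, a=1
  k=4: m=23, d=1, a=46
d=1 and a=2a₀=46 at k=4, so the next step gives (m, d) = (23, 31) again — its k=1 value — and the period has length 4.

[23; 1, 1, 1, 46]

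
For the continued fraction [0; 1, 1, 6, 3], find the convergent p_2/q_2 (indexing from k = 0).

1/2

Using pₖ = aₖpₖ₋₁ + pₖ₋₂, qₖ = aₖqₖ₋₁ + qₖ₋₂ (with p₋₁=1, p₋₂=0, q₋₁=0, q₋₂=1):
  k=0: a=0, p=0, q=1
  k=1: a=1, p=1, q=1
  k=2: a=1, p=1, q=2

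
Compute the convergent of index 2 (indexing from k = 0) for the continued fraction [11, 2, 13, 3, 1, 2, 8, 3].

310/27

Using pₖ = aₖpₖ₋₁ + pₖ₋₂, qₖ = aₖqₖ₋₁ + qₖ₋₂ (with p₋₁=1, p₋₂=0, q₋₁=0, q₋₂=1):
  k=0: a=11, p=11, q=1
  k=1: a=2, p=23, q=2
  k=2: a=13, p=310, q=27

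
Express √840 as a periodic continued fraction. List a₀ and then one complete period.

a₀ = ⌊√840⌋ = 28.
With m₀=0, d₀=1 and mₖ₊₁ = dₖaₖ − mₖ, dₖ₊₁ = (n − mₖ₊₁²)/dₖ, aₖ₊₁ = ⌊(a₀+mₖ₊₁)/dₖ₊₁⌋:
  k=1: m=28, d=56, a=1
  k=2: m=28, d=1, a=56
d=1 and a=2a₀=56 at k=2, so the next step gives (m, d) = (28, 56) again — its k=1 value — and the period has length 2.

[28; 1, 56]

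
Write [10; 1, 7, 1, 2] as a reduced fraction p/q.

Fold from the inside: start with 2/1.
  1 + 1/2 = 3/2
  7 + 2/3 = 23/3
  1 + 3/23 = 26/23
  10 + 23/26 = 283/26

283/26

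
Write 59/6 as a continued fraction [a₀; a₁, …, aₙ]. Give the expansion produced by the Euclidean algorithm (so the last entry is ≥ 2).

59 = 9*6 + 5
6 = 1*5 + 1
5 = 5*1 + 0  (stop)
So 59/6 = [9; 1, 5].

[9; 1, 5]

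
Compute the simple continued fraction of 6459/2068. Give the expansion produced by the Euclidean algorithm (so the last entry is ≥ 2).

6459 = 3·2068 + 255
2068 = 8·255 + 28
255 = 9·28 + 3
28 = 9·3 + 1
3 = 3·1 + 0  (stop)
So 6459/2068 = [3; 8, 9, 9, 3].

[3; 8, 9, 9, 3]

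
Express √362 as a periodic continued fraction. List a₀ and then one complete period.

[19; 38]

a₀ = ⌊√362⌋ = 19.
With m₀=0, d₀=1 and mₖ₊₁ = dₖaₖ − mₖ, dₖ₊₁ = (n − mₖ₊₁²)/dₖ, aₖ₊₁ = ⌊(a₀+mₖ₊₁)/dₖ₊₁⌋:
  k=1: m=19, d=1, a=38
d=1 and a=2a₀=38 at k=1, so the next step gives (m, d) = (19, 1) again — its k=1 value — and the period has length 1.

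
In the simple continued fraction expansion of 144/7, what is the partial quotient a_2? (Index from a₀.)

144 = 20·7 + 4   →  a_0 = 20
7 = 1·4 + 3   →  a_1 = 1
4 = 1·3 + 1   →  a_2 = 1

1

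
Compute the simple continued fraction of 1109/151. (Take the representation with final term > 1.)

[7; 2, 1, 9, 2, 2]

1109 = 7*151 + 52
151 = 2*52 + 47
52 = 1*47 + 5
47 = 9*5 + 2
5 = 2*2 + 1
2 = 2*1 + 0  (stop)
So 1109/151 = [7; 2, 1, 9, 2, 2].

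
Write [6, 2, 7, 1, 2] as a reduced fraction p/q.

317/49

Fold from the inside: start with 2/1.
  1 + 1/2 = 3/2
  7 + 2/3 = 23/3
  2 + 3/23 = 49/23
  6 + 23/49 = 317/49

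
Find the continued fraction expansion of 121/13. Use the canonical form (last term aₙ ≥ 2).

[9; 3, 4]

121 = 9·13 + 4
13 = 3·4 + 1
4 = 4·1 + 0  (stop)
So 121/13 = [9; 3, 4].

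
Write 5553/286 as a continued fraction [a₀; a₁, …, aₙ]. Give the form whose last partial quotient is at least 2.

[19; 2, 2, 2, 11, 2]

5553 = 19*286 + 119
286 = 2*119 + 48
119 = 2*48 + 23
48 = 2*23 + 2
23 = 11*2 + 1
2 = 2*1 + 0  (stop)
So 5553/286 = [19; 2, 2, 2, 11, 2].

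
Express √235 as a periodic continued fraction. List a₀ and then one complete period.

[15; 3, 30]

a₀ = ⌊√235⌋ = 15.
With m₀=0, d₀=1 and mₖ₊₁ = dₖaₖ − mₖ, dₖ₊₁ = (n − mₖ₊₁²)/dₖ, aₖ₊₁ = ⌊(a₀+mₖ₊₁)/dₖ₊₁⌋:
  k=1: m=15, d=10, a=3
  k=2: m=15, d=1, a=30
d=1 and a=2a₀=30 at k=2, so the next step gives (m, d) = (15, 10) again — its k=1 value — and the period has length 2.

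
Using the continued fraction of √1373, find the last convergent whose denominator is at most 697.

25382/685

√1373 = [37; 18, 1, 1, 18, 74, …] (period length 5).
Convergents:
  p_0/q_0 = 37/1
  p_1/q_1 = 667/18
  p_2/q_2 = 704/19
  p_3/q_3 = 1371/37
  p_4/q_4 = 25382/685
  p_5/q_5 = 1879639/50727
q_4 = 685 ≤ 697 < 50727 = q_5, so the answer is 25382/685.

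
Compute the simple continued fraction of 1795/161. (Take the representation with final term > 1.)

[11; 6, 1, 2, 2, 3]

1795 = 11·161 + 24
161 = 6·24 + 17
24 = 1·17 + 7
17 = 2·7 + 3
7 = 2·3 + 1
3 = 3·1 + 0  (stop)
So 1795/161 = [11; 6, 1, 2, 2, 3].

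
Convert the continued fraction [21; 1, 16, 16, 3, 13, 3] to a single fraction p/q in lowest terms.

Using pₖ = aₖpₖ₋₁ + pₖ₋₂ and qₖ = aₖqₖ₋₁ + qₖ₋₂:
  k=0: a=21, p=21, q=1
  k=1: a=1, p=22, q=1
  k=2: a=16, p=373, q=17
  k=3: a=16, p=5990, q=273
  k=4: a=3, p=18343, q=836
  k=5: a=13, p=244449, q=11141
  k=6: a=3, p=751690, q=34259

751690/34259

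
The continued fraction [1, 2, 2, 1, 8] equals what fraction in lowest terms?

Using pₖ = aₖpₖ₋₁ + pₖ₋₂ and qₖ = aₖqₖ₋₁ + qₖ₋₂:
  k=0: a=1, p=1, q=1
  k=1: a=2, p=3, q=2
  k=2: a=2, p=7, q=5
  k=3: a=1, p=10, q=7
  k=4: a=8, p=87, q=61

87/61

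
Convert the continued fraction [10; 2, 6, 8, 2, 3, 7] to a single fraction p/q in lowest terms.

59551/5692

Fold from the inside: start with 7/1.
  3 + 1/7 = 22/7
  2 + 7/22 = 51/22
  8 + 22/51 = 430/51
  6 + 51/430 = 2631/430
  2 + 430/2631 = 5692/2631
  10 + 2631/5692 = 59551/5692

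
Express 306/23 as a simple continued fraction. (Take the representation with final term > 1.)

306 = 13*23 + 7
23 = 3*7 + 2
7 = 3*2 + 1
2 = 2*1 + 0  (stop)
So 306/23 = [13; 3, 3, 2].

[13; 3, 3, 2]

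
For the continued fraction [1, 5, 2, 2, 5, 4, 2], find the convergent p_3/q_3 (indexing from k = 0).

Using pₖ = aₖpₖ₋₁ + pₖ₋₂, qₖ = aₖqₖ₋₁ + qₖ₋₂ (with p₋₁=1, p₋₂=0, q₋₁=0, q₋₂=1):
  k=0: a=1, p=1, q=1
  k=1: a=5, p=6, q=5
  k=2: a=2, p=13, q=11
  k=3: a=2, p=32, q=27

32/27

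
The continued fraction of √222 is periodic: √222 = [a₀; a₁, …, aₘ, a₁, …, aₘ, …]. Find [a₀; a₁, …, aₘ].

a₀ = ⌊√222⌋ = 14.
With m₀=0, d₀=1 and mₖ₊₁ = dₖaₖ − mₖ, dₖ₊₁ = (n − mₖ₊₁²)/dₖ, aₖ₊₁ = ⌊(a₀+mₖ₊₁)/dₖ₊₁⌋:
  k=1: m=14, d=26, a=1
  k=2: m=12, d=3, a=8
  k=3: m=12, d=26, a=1
  k=4: m=14, d=1, a=28
d=1 and a=2a₀=28 at k=4, so the next step gives (m, d) = (14, 26) again — its k=1 value — and the period has length 4.

[14; 1, 8, 1, 28]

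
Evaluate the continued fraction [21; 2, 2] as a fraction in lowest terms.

Using pₖ = aₖpₖ₋₁ + pₖ₋₂ and qₖ = aₖqₖ₋₁ + qₖ₋₂:
  k=0: a=21, p=21, q=1
  k=1: a=2, p=43, q=2
  k=2: a=2, p=107, q=5

107/5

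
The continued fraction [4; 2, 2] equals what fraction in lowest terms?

Fold from the inside: start with 2/1.
  2 + 1/2 = 5/2
  4 + 2/5 = 22/5

22/5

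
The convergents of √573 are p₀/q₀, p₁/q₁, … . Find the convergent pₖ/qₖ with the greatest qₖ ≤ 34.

383/16

√573 = [23; 1, 14, 1, 46, …] (period length 4).
Convergents:
  p_0/q_0 = 23/1
  p_1/q_1 = 24/1
  p_2/q_2 = 359/15
  p_3/q_3 = 383/16
  p_4/q_4 = 17977/751
q_3 = 16 ≤ 34 < 751 = q_4, so the answer is 383/16.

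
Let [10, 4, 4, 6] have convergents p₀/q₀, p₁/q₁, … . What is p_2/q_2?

174/17

Using pₖ = aₖpₖ₋₁ + pₖ₋₂, qₖ = aₖqₖ₋₁ + qₖ₋₂ (with p₋₁=1, p₋₂=0, q₋₁=0, q₋₂=1):
  k=0: a=10, p=10, q=1
  k=1: a=4, p=41, q=4
  k=2: a=4, p=174, q=17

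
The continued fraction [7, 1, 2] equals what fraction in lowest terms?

23/3

Fold from the inside: start with 2/1.
  1 + 1/2 = 3/2
  7 + 2/3 = 23/3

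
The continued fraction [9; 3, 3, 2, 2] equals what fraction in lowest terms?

521/56

Fold from the inside: start with 2/1.
  2 + 1/2 = 5/2
  3 + 2/5 = 17/5
  3 + 5/17 = 56/17
  9 + 17/56 = 521/56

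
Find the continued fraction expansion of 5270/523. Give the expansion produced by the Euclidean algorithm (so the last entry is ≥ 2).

[10; 13, 13, 3]

5270 = 10*523 + 40
523 = 13*40 + 3
40 = 13*3 + 1
3 = 3*1 + 0  (stop)
So 5270/523 = [10; 13, 13, 3].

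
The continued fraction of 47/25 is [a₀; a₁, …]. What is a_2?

47 = 1·25 + 22   →  a_0 = 1
25 = 1·22 + 3   →  a_1 = 1
22 = 7·3 + 1   →  a_2 = 7

7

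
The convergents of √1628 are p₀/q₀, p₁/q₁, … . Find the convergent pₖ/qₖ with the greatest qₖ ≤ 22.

807/20

√1628 = [40; 2, 1, 6, 1, 2, 80, …] (period length 6).
Convergents:
  p_0/q_0 = 40/1
  p_1/q_1 = 81/2
  p_2/q_2 = 121/3
  p_3/q_3 = 807/20
  p_4/q_4 = 928/23
q_3 = 20 ≤ 22 < 23 = q_4, so the answer is 807/20.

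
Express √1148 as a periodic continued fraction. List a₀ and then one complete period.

[33; 1, 7, 2, 16, 2, 7, 1, 66]

a₀ = ⌊√1148⌋ = 33.
With m₀=0, d₀=1 and mₖ₊₁ = dₖaₖ − mₖ, dₖ₊₁ = (n − mₖ₊₁²)/dₖ, aₖ₊₁ = ⌊(a₀+mₖ₊₁)/dₖ₊₁⌋:
  k=1: m=33, d=59, a=1
  k=2: m=26, d=8, a=7
  k=3: m=30, d=31, a=2
  k=4: m=32, d=4, a=16
  k=5: m=32, d=31, a=2
  k=6: m=30, d=8, a=7
  k=7: m=26, d=59, a=1
  k=8: m=33, d=1, a=66
d=1 and a=2a₀=66 at k=8, so the next step gives (m, d) = (33, 59) again — its k=1 value — and the period has length 8.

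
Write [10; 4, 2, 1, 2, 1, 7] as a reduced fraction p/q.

Using pₖ = aₖpₖ₋₁ + pₖ₋₂ and qₖ = aₖqₖ₋₁ + qₖ₋₂:
  k=0: a=10, p=10, q=1
  k=1: a=4, p=41, q=4
  k=2: a=2, p=92, q=9
  k=3: a=1, p=133, q=13
  k=4: a=2, p=358, q=35
  k=5: a=1, p=491, q=48
  k=6: a=7, p=3795, q=371

3795/371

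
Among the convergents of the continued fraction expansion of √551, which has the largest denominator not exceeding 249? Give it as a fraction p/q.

√551 = [23; 2, 8, 1, 8, 2, 46, …] (period length 6).
Convergents:
  p_0/q_0 = 23/1
  p_1/q_1 = 47/2
  p_2/q_2 = 399/17
  p_3/q_3 = 446/19
  p_4/q_4 = 3967/169
  p_5/q_5 = 8380/357
q_4 = 169 ≤ 249 < 357 = q_5, so the answer is 3967/169.

3967/169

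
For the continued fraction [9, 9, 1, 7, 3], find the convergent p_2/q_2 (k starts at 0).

91/10

Using pₖ = aₖpₖ₋₁ + pₖ₋₂, qₖ = aₖqₖ₋₁ + qₖ₋₂ (with p₋₁=1, p₋₂=0, q₋₁=0, q₋₂=1):
  k=0: a=9, p=9, q=1
  k=1: a=9, p=82, q=9
  k=2: a=1, p=91, q=10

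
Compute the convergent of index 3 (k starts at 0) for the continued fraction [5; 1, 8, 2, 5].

112/19

Using pₖ = aₖpₖ₋₁ + pₖ₋₂, qₖ = aₖqₖ₋₁ + qₖ₋₂ (with p₋₁=1, p₋₂=0, q₋₁=0, q₋₂=1):
  k=0: a=5, p=5, q=1
  k=1: a=1, p=6, q=1
  k=2: a=8, p=53, q=9
  k=3: a=2, p=112, q=19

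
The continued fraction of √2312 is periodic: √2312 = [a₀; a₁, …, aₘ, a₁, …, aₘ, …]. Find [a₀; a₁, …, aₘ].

[48; 12, 96]

a₀ = ⌊√2312⌋ = 48.
With m₀=0, d₀=1 and mₖ₊₁ = dₖaₖ − mₖ, dₖ₊₁ = (n − mₖ₊₁²)/dₖ, aₖ₊₁ = ⌊(a₀+mₖ₊₁)/dₖ₊₁⌋:
  k=1: m=48, d=8, a=12
  k=2: m=48, d=1, a=96
d=1 and a=2a₀=96 at k=2, so the next step gives (m, d) = (48, 8) again — its k=1 value — and the period has length 2.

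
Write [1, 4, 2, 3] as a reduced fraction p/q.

Fold from the inside: start with 3/1.
  2 + 1/3 = 7/3
  4 + 3/7 = 31/7
  1 + 7/31 = 38/31

38/31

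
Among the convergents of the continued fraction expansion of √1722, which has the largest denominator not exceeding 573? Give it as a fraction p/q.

13777/332

√1722 = [41; 2, 82, …] (period length 2).
Convergents:
  p_0/q_0 = 41/1
  p_1/q_1 = 83/2
  p_2/q_2 = 6847/165
  p_3/q_3 = 13777/332
  p_4/q_4 = 1136561/27389
q_3 = 332 ≤ 573 < 27389 = q_4, so the answer is 13777/332.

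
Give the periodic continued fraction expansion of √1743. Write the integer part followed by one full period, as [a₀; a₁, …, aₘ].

a₀ = ⌊√1743⌋ = 41.
With m₀=0, d₀=1 and mₖ₊₁ = dₖaₖ − mₖ, dₖ₊₁ = (n − mₖ₊₁²)/dₖ, aₖ₊₁ = ⌊(a₀+mₖ₊₁)/dₖ₊₁⌋:
  k=1: m=41, d=62, a=1
  k=2: m=21, d=21, a=2
  k=3: m=21, d=62, a=1
  k=4: m=41, d=1, a=82
d=1 and a=2a₀=82 at k=4, so the next step gives (m, d) = (41, 62) again — its k=1 value — and the period has length 4.

[41; 1, 2, 1, 82]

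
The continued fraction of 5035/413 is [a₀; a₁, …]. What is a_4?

5035 = 12·413 + 79   →  a_0 = 12
413 = 5·79 + 18   →  a_1 = 5
79 = 4·18 + 7   →  a_2 = 4
18 = 2·7 + 4   →  a_3 = 2
7 = 1·4 + 3   →  a_4 = 1

1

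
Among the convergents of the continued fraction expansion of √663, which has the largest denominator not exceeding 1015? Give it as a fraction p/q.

21217/824

√663 = [25; 1, 2, 1, 50, …] (period length 4).
Convergents:
  p_0/q_0 = 25/1
  p_1/q_1 = 26/1
  p_2/q_2 = 77/3
  p_3/q_3 = 103/4
  p_4/q_4 = 5227/203
  p_5/q_5 = 5330/207
  p_6/q_6 = 15887/617
  p_7/q_7 = 21217/824
  p_8/q_8 = 1076737/41817
q_7 = 824 ≤ 1015 < 41817 = q_8, so the answer is 21217/824.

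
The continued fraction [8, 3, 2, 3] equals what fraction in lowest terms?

Using pₖ = aₖpₖ₋₁ + pₖ₋₂ and qₖ = aₖqₖ₋₁ + qₖ₋₂:
  k=0: a=8, p=8, q=1
  k=1: a=3, p=25, q=3
  k=2: a=2, p=58, q=7
  k=3: a=3, p=199, q=24

199/24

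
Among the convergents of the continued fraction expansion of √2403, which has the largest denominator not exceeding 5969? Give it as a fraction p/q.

235445/4803

√2403 = [49; 49, 98, …] (period length 2).
Convergents:
  p_0/q_0 = 49/1
  p_1/q_1 = 2402/49
  p_2/q_2 = 235445/4803
  p_3/q_3 = 11539207/235396
q_2 = 4803 ≤ 5969 < 235396 = q_3, so the answer is 235445/4803.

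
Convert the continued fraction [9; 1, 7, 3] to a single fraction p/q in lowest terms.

247/25

Fold from the inside: start with 3/1.
  7 + 1/3 = 22/3
  1 + 3/22 = 25/22
  9 + 22/25 = 247/25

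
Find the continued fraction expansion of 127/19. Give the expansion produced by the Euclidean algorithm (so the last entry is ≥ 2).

[6; 1, 2, 6]

127 = 6*19 + 13
19 = 1*13 + 6
13 = 2*6 + 1
6 = 6*1 + 0  (stop)
So 127/19 = [6; 1, 2, 6].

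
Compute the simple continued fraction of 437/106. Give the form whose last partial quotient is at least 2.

437 = 4*106 + 13
106 = 8*13 + 2
13 = 6*2 + 1
2 = 2*1 + 0  (stop)
So 437/106 = [4; 8, 6, 2].

[4; 8, 6, 2]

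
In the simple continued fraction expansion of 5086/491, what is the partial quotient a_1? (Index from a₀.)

2

5086 = 10·491 + 176   →  a_0 = 10
491 = 2·176 + 139   →  a_1 = 2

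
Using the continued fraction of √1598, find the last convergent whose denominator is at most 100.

1599/40

√1598 = [39; 1, 38, 1, 78, …] (period length 4).
Convergents:
  p_0/q_0 = 39/1
  p_1/q_1 = 40/1
  p_2/q_2 = 1559/39
  p_3/q_3 = 1599/40
  p_4/q_4 = 126281/3159
q_3 = 40 ≤ 100 < 3159 = q_4, so the answer is 1599/40.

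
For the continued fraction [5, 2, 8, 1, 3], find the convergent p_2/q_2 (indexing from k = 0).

93/17

Using pₖ = aₖpₖ₋₁ + pₖ₋₂, qₖ = aₖqₖ₋₁ + qₖ₋₂ (with p₋₁=1, p₋₂=0, q₋₁=0, q₋₂=1):
  k=0: a=5, p=5, q=1
  k=1: a=2, p=11, q=2
  k=2: a=8, p=93, q=17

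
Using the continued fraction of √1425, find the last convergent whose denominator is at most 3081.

45601/1208

√1425 = [37; 1, 2, 1, 74, …] (period length 4).
Convergents:
  p_0/q_0 = 37/1
  p_1/q_1 = 38/1
  p_2/q_2 = 113/3
  p_3/q_3 = 151/4
  p_4/q_4 = 11287/299
  p_5/q_5 = 11438/303
  p_6/q_6 = 34163/905
  p_7/q_7 = 45601/1208
  p_8/q_8 = 3408637/90297
q_7 = 1208 ≤ 3081 < 90297 = q_8, so the answer is 45601/1208.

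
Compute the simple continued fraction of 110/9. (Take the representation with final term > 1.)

110 = 12×9 + 2
9 = 4×2 + 1
2 = 2×1 + 0  (stop)
So 110/9 = [12; 4, 2].

[12; 4, 2]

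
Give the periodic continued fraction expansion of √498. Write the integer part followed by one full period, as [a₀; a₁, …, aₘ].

a₀ = ⌊√498⌋ = 22.
With m₀=0, d₀=1 and mₖ₊₁ = dₖaₖ − mₖ, dₖ₊₁ = (n − mₖ₊₁²)/dₖ, aₖ₊₁ = ⌊(a₀+mₖ₊₁)/dₖ₊₁⌋:
  k=1: m=22, d=14, a=3
  k=2: m=20, d=7, a=6
  k=3: m=22, d=2, a=22
  k=4: m=22, d=7, a=6
  k=5: m=20, d=14, a=3
  k=6: m=22, d=1, a=44
d=1 and a=2a₀=44 at k=6, so the next step gives (m, d) = (22, 14) again — its k=1 value — and the period has length 6.

[22; 3, 6, 22, 6, 3, 44]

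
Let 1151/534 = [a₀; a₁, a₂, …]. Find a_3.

3

1151 = 2·534 + 83   →  a_0 = 2
534 = 6·83 + 36   →  a_1 = 6
83 = 2·36 + 11   →  a_2 = 2
36 = 3·11 + 3   →  a_3 = 3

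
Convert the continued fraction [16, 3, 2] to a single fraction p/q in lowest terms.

Fold from the inside: start with 2/1.
  3 + 1/2 = 7/2
  16 + 2/7 = 114/7

114/7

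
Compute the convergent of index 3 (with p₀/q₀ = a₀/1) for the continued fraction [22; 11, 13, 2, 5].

6605/299

Using pₖ = aₖpₖ₋₁ + pₖ₋₂, qₖ = aₖqₖ₋₁ + qₖ₋₂ (with p₋₁=1, p₋₂=0, q₋₁=0, q₋₂=1):
  k=0: a=22, p=22, q=1
  k=1: a=11, p=243, q=11
  k=2: a=13, p=3181, q=144
  k=3: a=2, p=6605, q=299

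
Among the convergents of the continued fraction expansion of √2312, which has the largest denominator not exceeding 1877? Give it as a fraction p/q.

55440/1153

√2312 = [48; 12, 96, …] (period length 2).
Convergents:
  p_0/q_0 = 48/1
  p_1/q_1 = 577/12
  p_2/q_2 = 55440/1153
  p_3/q_3 = 665857/13848
q_2 = 1153 ≤ 1877 < 13848 = q_3, so the answer is 55440/1153.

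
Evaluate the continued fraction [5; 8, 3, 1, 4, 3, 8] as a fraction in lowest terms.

21452/4189

Fold from the inside: start with 8/1.
  3 + 1/8 = 25/8
  4 + 8/25 = 108/25
  1 + 25/108 = 133/108
  3 + 108/133 = 507/133
  8 + 133/507 = 4189/507
  5 + 507/4189 = 21452/4189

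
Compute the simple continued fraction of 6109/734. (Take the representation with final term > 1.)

6109 = 8×734 + 237
734 = 3×237 + 23
237 = 10×23 + 7
23 = 3×7 + 2
7 = 3×2 + 1
2 = 2×1 + 0  (stop)
So 6109/734 = [8; 3, 10, 3, 3, 2].

[8; 3, 10, 3, 3, 2]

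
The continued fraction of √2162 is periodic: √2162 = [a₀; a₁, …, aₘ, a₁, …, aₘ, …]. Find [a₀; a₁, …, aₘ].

[46; 2, 92]

a₀ = ⌊√2162⌋ = 46.
With m₀=0, d₀=1 and mₖ₊₁ = dₖaₖ − mₖ, dₖ₊₁ = (n − mₖ₊₁²)/dₖ, aₖ₊₁ = ⌊(a₀+mₖ₊₁)/dₖ₊₁⌋:
  k=1: m=46, d=46, a=2
  k=2: m=46, d=1, a=92
d=1 and a=2a₀=92 at k=2, so the next step gives (m, d) = (46, 46) again — its k=1 value — and the period has length 2.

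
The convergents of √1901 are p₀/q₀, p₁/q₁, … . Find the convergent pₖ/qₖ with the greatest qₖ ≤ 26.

√1901 = [43; 1, 1, 1, 1, 86, …] (period length 5).
Convergents:
  p_0/q_0 = 43/1
  p_1/q_1 = 44/1
  p_2/q_2 = 87/2
  p_3/q_3 = 131/3
  p_4/q_4 = 218/5
  p_5/q_5 = 18879/433
q_4 = 5 ≤ 26 < 433 = q_5, so the answer is 218/5.

218/5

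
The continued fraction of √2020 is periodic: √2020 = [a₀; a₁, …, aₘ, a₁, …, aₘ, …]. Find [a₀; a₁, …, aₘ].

a₀ = ⌊√2020⌋ = 44.
With m₀=0, d₀=1 and mₖ₊₁ = dₖaₖ − mₖ, dₖ₊₁ = (n − mₖ₊₁²)/dₖ, aₖ₊₁ = ⌊(a₀+mₖ₊₁)/dₖ₊₁⌋:
  k=1: m=44, d=84, a=1
  k=2: m=40, d=5, a=16
  k=3: m=40, d=84, a=1
  k=4: m=44, d=1, a=88
d=1 and a=2a₀=88 at k=4, so the next step gives (m, d) = (44, 84) again — its k=1 value — and the period has length 4.

[44; 1, 16, 1, 88]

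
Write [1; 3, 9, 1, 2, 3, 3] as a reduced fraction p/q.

Fold from the inside: start with 3/1.
  3 + 1/3 = 10/3
  2 + 3/10 = 23/10
  1 + 10/23 = 33/23
  9 + 23/33 = 320/33
  3 + 33/320 = 993/320
  1 + 320/993 = 1313/993

1313/993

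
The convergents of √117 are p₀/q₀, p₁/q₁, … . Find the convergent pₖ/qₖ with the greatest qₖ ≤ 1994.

√117 = [10; 1, 4, 2, 4, 1, 20, …] (period length 6).
Convergents:
  p_0/q_0 = 10/1
  p_1/q_1 = 11/1
  p_2/q_2 = 54/5
  p_3/q_3 = 119/11
  p_4/q_4 = 530/49
  p_5/q_5 = 649/60
  p_6/q_6 = 13510/1249
  p_7/q_7 = 14159/1309
  p_8/q_8 = 70146/6485
q_7 = 1309 ≤ 1994 < 6485 = q_8, so the answer is 14159/1309.

14159/1309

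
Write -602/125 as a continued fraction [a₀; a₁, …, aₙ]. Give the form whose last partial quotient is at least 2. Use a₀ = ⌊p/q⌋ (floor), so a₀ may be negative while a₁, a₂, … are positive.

[-5; 5, 2, 3, 3]

-602 = -5×125 + 23
125 = 5×23 + 10
23 = 2×10 + 3
10 = 3×3 + 1
3 = 3×1 + 0  (stop)
So -602/125 = [-5; 5, 2, 3, 3].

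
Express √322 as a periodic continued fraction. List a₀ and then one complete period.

[17; 1, 16, 1, 34]

a₀ = ⌊√322⌋ = 17.
With m₀=0, d₀=1 and mₖ₊₁ = dₖaₖ − mₖ, dₖ₊₁ = (n − mₖ₊₁²)/dₖ, aₖ₊₁ = ⌊(a₀+mₖ₊₁)/dₖ₊₁⌋:
  k=1: m=17, d=33, a=1
  k=2: m=16, d=2, a=16
  k=3: m=16, d=33, a=1
  k=4: m=17, d=1, a=34
d=1 and a=2a₀=34 at k=4, so the next step gives (m, d) = (17, 33) again — its k=1 value — and the period has length 4.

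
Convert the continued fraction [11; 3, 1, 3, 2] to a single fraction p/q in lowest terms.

Using pₖ = aₖpₖ₋₁ + pₖ₋₂ and qₖ = aₖqₖ₋₁ + qₖ₋₂:
  k=0: a=11, p=11, q=1
  k=1: a=3, p=34, q=3
  k=2: a=1, p=45, q=4
  k=3: a=3, p=169, q=15
  k=4: a=2, p=383, q=34

383/34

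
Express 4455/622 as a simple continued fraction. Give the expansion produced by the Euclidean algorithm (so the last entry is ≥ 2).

[7; 6, 6, 3, 5]

4455 = 7×622 + 101
622 = 6×101 + 16
101 = 6×16 + 5
16 = 3×5 + 1
5 = 5×1 + 0  (stop)
So 4455/622 = [7; 6, 6, 3, 5].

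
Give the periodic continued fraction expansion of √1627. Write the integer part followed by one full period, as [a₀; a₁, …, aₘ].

a₀ = ⌊√1627⌋ = 40.
With m₀=0, d₀=1 and mₖ₊₁ = dₖaₖ − mₖ, dₖ₊₁ = (n − mₖ₊₁²)/dₖ, aₖ₊₁ = ⌊(a₀+mₖ₊₁)/dₖ₊₁⌋:
  k=1: m=40, d=27, a=2
  k=2: m=14, d=53, a=1
  k=3: m=39, d=2, a=39
  k=4: m=39, d=53, a=1
  k=5: m=14, d=27, a=2
  k=6: m=40, d=1, a=80
d=1 and a=2a₀=80 at k=6, so the next step gives (m, d) = (40, 27) again — its k=1 value — and the period has length 6.

[40; 2, 1, 39, 1, 2, 80]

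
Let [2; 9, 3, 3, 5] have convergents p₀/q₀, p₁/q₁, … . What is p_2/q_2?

59/28

Using pₖ = aₖpₖ₋₁ + pₖ₋₂, qₖ = aₖqₖ₋₁ + qₖ₋₂ (with p₋₁=1, p₋₂=0, q₋₁=0, q₋₂=1):
  k=0: a=2, p=2, q=1
  k=1: a=9, p=19, q=9
  k=2: a=3, p=59, q=28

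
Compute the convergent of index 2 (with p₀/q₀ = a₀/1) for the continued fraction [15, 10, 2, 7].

317/21

Using pₖ = aₖpₖ₋₁ + pₖ₋₂, qₖ = aₖqₖ₋₁ + qₖ₋₂ (with p₋₁=1, p₋₂=0, q₋₁=0, q₋₂=1):
  k=0: a=15, p=15, q=1
  k=1: a=10, p=151, q=10
  k=2: a=2, p=317, q=21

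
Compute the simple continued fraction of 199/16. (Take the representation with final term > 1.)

[12; 2, 3, 2]

199 = 12×16 + 7
16 = 2×7 + 2
7 = 3×2 + 1
2 = 2×1 + 0  (stop)
So 199/16 = [12; 2, 3, 2].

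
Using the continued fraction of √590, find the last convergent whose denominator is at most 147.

√590 = [24; 3, 2, 4, 2, 3, 48, …] (period length 6).
Convergents:
  p_0/q_0 = 24/1
  p_1/q_1 = 73/3
  p_2/q_2 = 170/7
  p_3/q_3 = 753/31
  p_4/q_4 = 1676/69
  p_5/q_5 = 5781/238
q_4 = 69 ≤ 147 < 238 = q_5, so the answer is 1676/69.

1676/69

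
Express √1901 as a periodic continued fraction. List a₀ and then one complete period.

[43; 1, 1, 1, 1, 86]

a₀ = ⌊√1901⌋ = 43.
With m₀=0, d₀=1 and mₖ₊₁ = dₖaₖ − mₖ, dₖ₊₁ = (n − mₖ₊₁²)/dₖ, aₖ₊₁ = ⌊(a₀+mₖ₊₁)/dₖ₊₁⌋:
  k=1: m=43, d=52, a=1
  k=2: m=9, d=35, a=1
  k=3: m=26, d=35, a=1
  k=4: m=9, d=52, a=1
  k=5: m=43, d=1, a=86
d=1 and a=2a₀=86 at k=5, so the next step gives (m, d) = (43, 52) again — its k=1 value — and the period has length 5.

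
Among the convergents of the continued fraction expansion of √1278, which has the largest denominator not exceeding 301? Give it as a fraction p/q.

√1278 = [35; 1, 2, 1, 70, …] (period length 4).
Convergents:
  p_0/q_0 = 35/1
  p_1/q_1 = 36/1
  p_2/q_2 = 107/3
  p_3/q_3 = 143/4
  p_4/q_4 = 10117/283
  p_5/q_5 = 10260/287
  p_6/q_6 = 30637/857
q_5 = 287 ≤ 301 < 857 = q_6, so the answer is 10260/287.

10260/287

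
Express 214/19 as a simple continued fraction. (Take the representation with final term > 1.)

214 = 11×19 + 5
19 = 3×5 + 4
5 = 1×4 + 1
4 = 4×1 + 0  (stop)
So 214/19 = [11; 3, 1, 4].

[11; 3, 1, 4]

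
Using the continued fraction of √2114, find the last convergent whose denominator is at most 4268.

√2114 = [45; 1, 44, 1, 90, …] (period length 4).
Convergents:
  p_0/q_0 = 45/1
  p_1/q_1 = 46/1
  p_2/q_2 = 2069/45
  p_3/q_3 = 2115/46
  p_4/q_4 = 192419/4185
  p_5/q_5 = 194534/4231
  p_6/q_6 = 8751915/190349
q_5 = 4231 ≤ 4268 < 190349 = q_6, so the answer is 194534/4231.

194534/4231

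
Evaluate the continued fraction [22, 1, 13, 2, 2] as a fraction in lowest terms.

1651/72

Using pₖ = aₖpₖ₋₁ + pₖ₋₂ and qₖ = aₖqₖ₋₁ + qₖ₋₂:
  k=0: a=22, p=22, q=1
  k=1: a=1, p=23, q=1
  k=2: a=13, p=321, q=14
  k=3: a=2, p=665, q=29
  k=4: a=2, p=1651, q=72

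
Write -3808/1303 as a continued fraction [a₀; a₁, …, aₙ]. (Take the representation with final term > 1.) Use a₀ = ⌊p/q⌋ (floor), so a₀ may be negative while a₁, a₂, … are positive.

[-3; 12, 1, 9, 10]

-3808 = -3×1303 + 101
1303 = 12×101 + 91
101 = 1×91 + 10
91 = 9×10 + 1
10 = 10×1 + 0  (stop)
So -3808/1303 = [-3; 12, 1, 9, 10].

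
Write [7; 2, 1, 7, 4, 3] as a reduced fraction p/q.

Fold from the inside: start with 3/1.
  4 + 1/3 = 13/3
  7 + 3/13 = 94/13
  1 + 13/94 = 107/94
  2 + 94/107 = 308/107
  7 + 107/308 = 2263/308

2263/308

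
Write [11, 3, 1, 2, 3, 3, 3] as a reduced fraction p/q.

Fold from the inside: start with 3/1.
  3 + 1/3 = 10/3
  3 + 3/10 = 33/10
  2 + 10/33 = 76/33
  1 + 33/76 = 109/76
  3 + 76/109 = 403/109
  11 + 109/403 = 4542/403

4542/403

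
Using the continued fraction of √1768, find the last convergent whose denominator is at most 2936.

74214/1765

√1768 = [42; 21, 84, …] (period length 2).
Convergents:
  p_0/q_0 = 42/1
  p_1/q_1 = 883/21
  p_2/q_2 = 74214/1765
  p_3/q_3 = 1559377/37086
q_2 = 1765 ≤ 2936 < 37086 = q_3, so the answer is 74214/1765.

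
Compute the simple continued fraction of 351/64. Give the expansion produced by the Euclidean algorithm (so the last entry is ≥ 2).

351 = 5*64 + 31
64 = 2*31 + 2
31 = 15*2 + 1
2 = 2*1 + 0  (stop)
So 351/64 = [5; 2, 15, 2].

[5; 2, 15, 2]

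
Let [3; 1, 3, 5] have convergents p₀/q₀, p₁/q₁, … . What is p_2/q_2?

15/4

Using pₖ = aₖpₖ₋₁ + pₖ₋₂, qₖ = aₖqₖ₋₁ + qₖ₋₂ (with p₋₁=1, p₋₂=0, q₋₁=0, q₋₂=1):
  k=0: a=3, p=3, q=1
  k=1: a=1, p=4, q=1
  k=2: a=3, p=15, q=4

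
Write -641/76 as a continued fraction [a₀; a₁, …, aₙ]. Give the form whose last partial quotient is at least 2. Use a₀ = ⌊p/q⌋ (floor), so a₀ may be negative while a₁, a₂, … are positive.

-641 = -9*76 + 43
76 = 1*43 + 33
43 = 1*33 + 10
33 = 3*10 + 3
10 = 3*3 + 1
3 = 3*1 + 0  (stop)
So -641/76 = [-9; 1, 1, 3, 3, 3].

[-9; 1, 1, 3, 3, 3]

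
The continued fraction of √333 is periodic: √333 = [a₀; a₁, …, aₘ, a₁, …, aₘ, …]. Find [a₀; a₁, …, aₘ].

a₀ = ⌊√333⌋ = 18.

[18; 4, 36]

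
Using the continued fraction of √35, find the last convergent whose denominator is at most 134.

√35 = [5; 1, 10, …] (period length 2).
Convergents:
  p_0/q_0 = 5/1
  p_1/q_1 = 6/1
  p_2/q_2 = 65/11
  p_3/q_3 = 71/12
  p_4/q_4 = 775/131
  p_5/q_5 = 846/143
q_4 = 131 ≤ 134 < 143 = q_5, so the answer is 775/131.

775/131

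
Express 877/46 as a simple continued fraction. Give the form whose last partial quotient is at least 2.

877 = 19·46 + 3
46 = 15·3 + 1
3 = 3·1 + 0  (stop)
So 877/46 = [19; 15, 3].

[19; 15, 3]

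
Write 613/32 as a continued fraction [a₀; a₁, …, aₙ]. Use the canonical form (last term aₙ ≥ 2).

613 = 19*32 + 5
32 = 6*5 + 2
5 = 2*2 + 1
2 = 2*1 + 0  (stop)
So 613/32 = [19; 6, 2, 2].

[19; 6, 2, 2]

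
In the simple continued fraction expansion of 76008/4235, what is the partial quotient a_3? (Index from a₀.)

76008 = 17·4235 + 4013   →  a_0 = 17
4235 = 1·4013 + 222   →  a_1 = 1
4013 = 18·222 + 17   →  a_2 = 18
222 = 13·17 + 1   →  a_3 = 13

13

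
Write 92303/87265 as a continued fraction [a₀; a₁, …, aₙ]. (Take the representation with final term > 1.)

92303 = 1*87265 + 5038
87265 = 17*5038 + 1619
5038 = 3*1619 + 181
1619 = 8*181 + 171
181 = 1*171 + 10
171 = 17*10 + 1
10 = 10*1 + 0  (stop)
So 92303/87265 = [1; 17, 3, 8, 1, 17, 10].

[1; 17, 3, 8, 1, 17, 10]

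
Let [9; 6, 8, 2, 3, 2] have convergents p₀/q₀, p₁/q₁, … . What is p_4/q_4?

3308/361

Using pₖ = aₖpₖ₋₁ + pₖ₋₂, qₖ = aₖqₖ₋₁ + qₖ₋₂ (with p₋₁=1, p₋₂=0, q₋₁=0, q₋₂=1):
  k=0: a=9, p=9, q=1
  k=1: a=6, p=55, q=6
  k=2: a=8, p=449, q=49
  k=3: a=2, p=953, q=104
  k=4: a=3, p=3308, q=361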